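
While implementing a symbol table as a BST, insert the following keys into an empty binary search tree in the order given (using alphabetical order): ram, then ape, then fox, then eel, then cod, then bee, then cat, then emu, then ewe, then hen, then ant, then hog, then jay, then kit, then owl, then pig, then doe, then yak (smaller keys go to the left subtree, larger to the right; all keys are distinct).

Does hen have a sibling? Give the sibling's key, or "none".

Insert ram: tree is empty, so ram becomes the root.
Insert ape: ape < ram → go left. Place as left child of ram.
Insert fox: fox < ram → go left; fox > ape → go right. Place as right child of ape.
Insert eel: eel < ram → go left; eel > ape → go right; eel < fox → go left. Place as left child of fox.
Insert cod: cod < ram → go left; cod > ape → go right; cod < fox → go left; cod < eel → go left. Place as left child of eel.
Insert bee: bee < ram → go left; bee > ape → go right; bee < fox → go left; bee < eel → go left; bee < cod → go left. Place as left child of cod.
Insert cat: cat < ram → go left; cat > ape → go right; cat < fox → go left; cat < eel → go left; cat < cod → go left; cat > bee → go right. Place as right child of bee.
Insert emu: emu < ram → go left; emu > ape → go right; emu < fox → go left; emu > eel → go right. Place as right child of eel.
Insert ewe: ewe < ram → go left; ewe > ape → go right; ewe < fox → go left; ewe > eel → go right; ewe > emu → go right. Place as right child of emu.
Insert hen: hen < ram → go left; hen > ape → go right; hen > fox → go right. Place as right child of fox.
Insert ant: ant < ram → go left; ant < ape → go left. Place as left child of ape.
Insert hog: hog < ram → go left; hog > ape → go right; hog > fox → go right; hog > hen → go right. Place as right child of hen.
Insert jay: jay < ram → go left; jay > ape → go right; jay > fox → go right; jay > hen → go right; jay > hog → go right. Place as right child of hog.
Insert kit: kit < ram → go left; kit > ape → go right; kit > fox → go right; kit > hen → go right; kit > hog → go right; kit > jay → go right. Place as right child of jay.
Insert owl: owl < ram → go left; owl > ape → go right; owl > fox → go right; owl > hen → go right; owl > hog → go right; owl > jay → go right; owl > kit → go right. Place as right child of kit.
Insert pig: pig < ram → go left; pig > ape → go right; pig > fox → go right; pig > hen → go right; pig > hog → go right; pig > jay → go right; pig > kit → go right; pig > owl → go right. Place as right child of owl.
Insert doe: doe < ram → go left; doe > ape → go right; doe < fox → go left; doe < eel → go left; doe > cod → go right. Place as right child of cod.
Insert yak: yak > ram → go right. Place as right child of ram.

hen's parent is fox; the other child of fox is eel.

eel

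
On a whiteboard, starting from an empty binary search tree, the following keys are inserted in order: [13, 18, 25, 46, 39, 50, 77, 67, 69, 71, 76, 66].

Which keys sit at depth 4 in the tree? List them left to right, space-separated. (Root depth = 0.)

39 50

13: root
18: right child of 13 (depth 1)
25: right child of 18 (depth 2)
46: right child of 25 (depth 3)
39: left child of 46 (depth 4)
50: right child of 46 (depth 4)
77: right child of 50 (depth 5)
67: left child of 77 (depth 6)
69: right child of 67 (depth 7)
71: right child of 69 (depth 8)
76: right child of 71 (depth 9)
66: left child of 67 (depth 7)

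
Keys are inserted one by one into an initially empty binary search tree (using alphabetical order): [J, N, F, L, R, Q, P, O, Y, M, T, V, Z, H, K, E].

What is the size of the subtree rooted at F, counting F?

3

J: root
N: right child of J (depth 1)
F: left child of J (depth 1)
L: left child of N (depth 2)
R: right child of N (depth 2)
Q: left child of R (depth 3)
P: left child of Q (depth 4)
O: left child of P (depth 5)
Y: right child of R (depth 3)
M: right child of L (depth 3)
T: left child of Y (depth 4)
V: right child of T (depth 5)
Z: right child of Y (depth 4)
H: right child of F (depth 2)
K: left child of L (depth 3)
E: left child of F (depth 2)

Subtree rooted at F contains: F, E, H — 3 nodes.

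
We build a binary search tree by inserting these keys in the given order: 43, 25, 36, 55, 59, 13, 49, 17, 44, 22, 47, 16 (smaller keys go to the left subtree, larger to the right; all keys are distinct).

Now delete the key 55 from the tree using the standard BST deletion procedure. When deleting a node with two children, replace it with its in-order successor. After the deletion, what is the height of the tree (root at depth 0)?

Insert 43: tree is empty, so 43 becomes the root.
Insert 25: 25 < 43 → go left. Place as left child of 43.
Insert 36: 36 < 43 → go left; 36 > 25 → go right. Place as right child of 25.
Insert 55: 55 > 43 → go right. Place as right child of 43.
Insert 59: 59 > 43 → go right; 59 > 55 → go right. Place as right child of 55.
Insert 13: 13 < 43 → go left; 13 < 25 → go left. Place as left child of 25.
Insert 49: 49 > 43 → go right; 49 < 55 → go left. Place as left child of 55.
Insert 17: 17 < 43 → go left; 17 < 25 → go left; 17 > 13 → go right. Place as right child of 13.
Insert 44: 44 > 43 → go right; 44 < 55 → go left; 44 < 49 → go left. Place as left child of 49.
Insert 22: 22 < 43 → go left; 22 < 25 → go left; 22 > 13 → go right; 22 > 17 → go right. Place as right child of 17.
Insert 47: 47 > 43 → go right; 47 < 55 → go left; 47 < 49 → go left; 47 > 44 → go right. Place as right child of 44.
Insert 16: 16 < 43 → go left; 16 < 25 → go left; 16 > 13 → go right; 16 < 17 → go left. Place as left child of 17.

Delete 55 (two children — replace with in-order successor).
After deletion, deepest node is 22 at depth 4.

4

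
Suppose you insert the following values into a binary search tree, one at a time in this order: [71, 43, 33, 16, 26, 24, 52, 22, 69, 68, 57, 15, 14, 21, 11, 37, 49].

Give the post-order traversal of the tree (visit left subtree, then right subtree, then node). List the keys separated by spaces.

71: root
43: left child of 71 (depth 1)
33: left child of 43 (depth 2)
16: left child of 33 (depth 3)
26: right child of 16 (depth 4)
24: left child of 26 (depth 5)
52: right child of 43 (depth 2)
22: left child of 24 (depth 6)
69: right child of 52 (depth 3)
68: left child of 69 (depth 4)
57: left child of 68 (depth 5)
15: left child of 16 (depth 4)
14: left child of 15 (depth 5)
21: left child of 22 (depth 7)
11: left child of 14 (depth 6)
37: right child of 33 (depth 3)
49: left child of 52 (depth 3)

11 14 15 21 22 24 26 16 37 33 49 57 68 69 52 43 71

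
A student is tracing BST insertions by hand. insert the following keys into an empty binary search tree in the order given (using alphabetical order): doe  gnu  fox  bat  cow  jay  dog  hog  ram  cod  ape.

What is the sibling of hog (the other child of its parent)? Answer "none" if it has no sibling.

doe: root
gnu: right child of doe (depth 1)
fox: left child of gnu (depth 2)
bat: left child of doe (depth 1)
cow: right child of bat (depth 2)
jay: right child of gnu (depth 2)
dog: left child of fox (depth 3)
hog: left child of jay (depth 3)
ram: right child of jay (depth 3)
cod: left child of cow (depth 3)
ape: left child of bat (depth 2)

hog's parent is jay; the other child of jay is ram.

ram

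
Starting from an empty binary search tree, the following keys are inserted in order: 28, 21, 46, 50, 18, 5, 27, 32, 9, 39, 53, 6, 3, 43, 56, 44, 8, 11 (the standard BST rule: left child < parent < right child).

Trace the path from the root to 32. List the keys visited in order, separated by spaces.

28 46 32

Insert 28: tree is empty, so 28 becomes the root.
Insert 21: 21 < 28 → go left. Place as left child of 28.
Insert 46: 46 > 28 → go right. Place as right child of 28.
Insert 50: 50 > 28 → go right; 50 > 46 → go right. Place as right child of 46.
Insert 18: 18 < 28 → go left; 18 < 21 → go left. Place as left child of 21.
Insert 5: 5 < 28 → go left; 5 < 21 → go left; 5 < 18 → go left. Place as left child of 18.
Insert 27: 27 < 28 → go left; 27 > 21 → go right. Place as right child of 21.
Insert 32: 32 > 28 → go right; 32 < 46 → go left. Place as left child of 46.
Insert 9: 9 < 28 → go left; 9 < 21 → go left; 9 < 18 → go left; 9 > 5 → go right. Place as right child of 5.
Insert 39: 39 > 28 → go right; 39 < 46 → go left; 39 > 32 → go right. Place as right child of 32.
Insert 53: 53 > 28 → go right; 53 > 46 → go right; 53 > 50 → go right. Place as right child of 50.
Insert 6: 6 < 28 → go left; 6 < 21 → go left; 6 < 18 → go left; 6 > 5 → go right; 6 < 9 → go left. Place as left child of 9.
Insert 3: 3 < 28 → go left; 3 < 21 → go left; 3 < 18 → go left; 3 < 5 → go left. Place as left child of 5.
Insert 43: 43 > 28 → go right; 43 < 46 → go left; 43 > 32 → go right; 43 > 39 → go right. Place as right child of 39.
Insert 56: 56 > 28 → go right; 56 > 46 → go right; 56 > 50 → go right; 56 > 53 → go right. Place as right child of 53.
Insert 44: 44 > 28 → go right; 44 < 46 → go left; 44 > 32 → go right; 44 > 39 → go right; 44 > 43 → go right. Place as right child of 43.
Insert 8: 8 < 28 → go left; 8 < 21 → go left; 8 < 18 → go left; 8 > 5 → go right; 8 < 9 → go left; 8 > 6 → go right. Place as right child of 6.
Insert 11: 11 < 28 → go left; 11 < 21 → go left; 11 < 18 → go left; 11 > 5 → go right; 11 > 9 → go right. Place as right child of 9.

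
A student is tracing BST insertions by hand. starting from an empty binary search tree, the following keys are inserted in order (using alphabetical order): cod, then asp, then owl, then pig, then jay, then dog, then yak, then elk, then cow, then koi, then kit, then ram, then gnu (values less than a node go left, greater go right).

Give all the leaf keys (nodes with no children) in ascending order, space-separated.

Insert cod: tree is empty, so cod becomes the root.
Insert asp: asp < cod → go left. Place as left child of cod.
Insert owl: owl > cod → go right. Place as right child of cod.
Insert pig: pig > cod → go right; pig > owl → go right. Place as right child of owl.
Insert jay: jay > cod → go right; jay < owl → go left. Place as left child of owl.
Insert dog: dog > cod → go right; dog < owl → go left; dog < jay → go left. Place as left child of jay.
Insert yak: yak > cod → go right; yak > owl → go right; yak > pig → go right. Place as right child of pig.
Insert elk: elk > cod → go right; elk < owl → go left; elk < jay → go left; elk > dog → go right. Place as right child of dog.
Insert cow: cow > cod → go right; cow < owl → go left; cow < jay → go left; cow < dog → go left. Place as left child of dog.
Insert koi: koi > cod → go right; koi < owl → go left; koi > jay → go right. Place as right child of jay.
Insert kit: kit > cod → go right; kit < owl → go left; kit > jay → go right; kit < koi → go left. Place as left child of koi.
Insert ram: ram > cod → go right; ram > owl → go right; ram > pig → go right; ram < yak → go left. Place as left child of yak.
Insert gnu: gnu > cod → go right; gnu < owl → go left; gnu < jay → go left; gnu > dog → go right; gnu > elk → go right. Place as right child of elk.

asp cow gnu kit ram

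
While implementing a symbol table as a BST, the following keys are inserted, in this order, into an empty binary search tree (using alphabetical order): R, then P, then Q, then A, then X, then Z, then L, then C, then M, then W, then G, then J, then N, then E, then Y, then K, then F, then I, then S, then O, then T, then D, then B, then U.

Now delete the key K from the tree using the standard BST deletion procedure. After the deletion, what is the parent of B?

C

Resulting structure (node: left, right):
  R: L=P, R=X
  P: L=A, R=Q
  Q: L=–, R=–
  A: L=–, R=L
  X: L=W, R=Z
  Z: L=Y, R=–
  L: L=C, R=M
  C: L=B, R=G
  M: L=–, R=N
  W: L=S, R=–
  G: L=E, R=J
  J: L=I, R=K
  N: L=–, R=O
  E: L=D, R=F
  Y: L=–, R=–
  K: L=–, R=–
  F: L=–, R=–
  I: L=–, R=–
  S: L=–, R=T
  O: L=–, R=–
  T: L=–, R=U
  D: L=–, R=–
  B: L=–, R=–
  U: L=–, R=–

Delete K (at most one child — splice it out).
After deletion, B's parent is C.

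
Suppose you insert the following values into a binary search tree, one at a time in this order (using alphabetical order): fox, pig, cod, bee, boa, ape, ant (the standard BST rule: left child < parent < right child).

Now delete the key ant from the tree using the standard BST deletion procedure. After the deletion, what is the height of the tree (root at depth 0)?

fox: root
pig: right child of fox (depth 1)
cod: left child of fox (depth 1)
bee: left child of cod (depth 2)
boa: right child of bee (depth 3)
ape: left child of bee (depth 3)
ant: left child of ape (depth 4)

Delete ant (at most one child — splice it out).
After deletion, deepest node is boa at depth 3.

3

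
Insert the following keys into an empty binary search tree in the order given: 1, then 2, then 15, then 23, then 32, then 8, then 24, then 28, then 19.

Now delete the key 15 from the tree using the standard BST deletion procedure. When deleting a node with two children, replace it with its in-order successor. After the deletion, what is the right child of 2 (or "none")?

Resulting structure (node: left, right):
  1: L=–, R=2
  2: L=–, R=15
  15: L=8, R=23
  23: L=19, R=32
  32: L=24, R=–
  8: L=–, R=–
  24: L=–, R=28
  28: L=–, R=–
  19: L=–, R=–

Delete 15 (two children — replace with in-order successor).
After deletion, 2's right child: 19.

19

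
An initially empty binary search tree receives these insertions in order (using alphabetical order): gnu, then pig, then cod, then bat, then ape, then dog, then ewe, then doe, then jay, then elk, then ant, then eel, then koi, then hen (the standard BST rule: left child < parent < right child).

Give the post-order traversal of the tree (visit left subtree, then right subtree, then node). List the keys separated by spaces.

Resulting structure (node: left, right):
  gnu: L=cod, R=pig
  pig: L=jay, R=–
  cod: L=bat, R=dog
  bat: L=ape, R=–
  ape: L=ant, R=–
  dog: L=doe, R=ewe
  ewe: L=elk, R=–
  doe: L=–, R=–
  jay: L=hen, R=koi
  elk: L=eel, R=–
  ant: L=–, R=–
  eel: L=–, R=–
  koi: L=–, R=–
  hen: L=–, R=–

ant ape bat doe eel elk ewe dog cod hen koi jay pig gnu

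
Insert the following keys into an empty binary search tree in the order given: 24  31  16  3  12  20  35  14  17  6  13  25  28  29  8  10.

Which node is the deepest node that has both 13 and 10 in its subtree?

12

Resulting structure (node: left, right):
  24: L=16, R=31
  31: L=25, R=35
  16: L=3, R=20
  3: L=–, R=12
  12: L=6, R=14
  20: L=17, R=–
  35: L=–, R=–
  14: L=13, R=–
  17: L=–, R=–
  6: L=–, R=8
  13: L=–, R=–
  25: L=–, R=28
  28: L=–, R=29
  29: L=–, R=–
  8: L=–, R=10
  10: L=–, R=–

Path to 13: 24 → 16 → 3 → 12 → 14 → 13
Path to 10: 24 → 16 → 3 → 12 → 6 → 8 → 10
The paths share a prefix ending at 12, then split left and right.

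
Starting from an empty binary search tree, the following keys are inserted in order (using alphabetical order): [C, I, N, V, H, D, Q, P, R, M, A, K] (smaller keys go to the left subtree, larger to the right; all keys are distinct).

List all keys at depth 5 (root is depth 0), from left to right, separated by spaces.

P R

C: root
I: right child of C (depth 1)
N: right child of I (depth 2)
V: right child of N (depth 3)
H: left child of I (depth 2)
D: left child of H (depth 3)
Q: left child of V (depth 4)
P: left child of Q (depth 5)
R: right child of Q (depth 5)
M: left child of N (depth 3)
A: left child of C (depth 1)
K: left child of M (depth 4)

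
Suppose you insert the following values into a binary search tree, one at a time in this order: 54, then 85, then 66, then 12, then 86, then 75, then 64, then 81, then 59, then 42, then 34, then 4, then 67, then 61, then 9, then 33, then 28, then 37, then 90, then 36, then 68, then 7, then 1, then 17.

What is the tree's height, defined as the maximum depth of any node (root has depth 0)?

54: root
85: right child of 54 (depth 1)
66: left child of 85 (depth 2)
12: left child of 54 (depth 1)
86: right child of 85 (depth 2)
75: right child of 66 (depth 3)
64: left child of 66 (depth 3)
81: right child of 75 (depth 4)
59: left child of 64 (depth 4)
42: right child of 12 (depth 2)
34: left child of 42 (depth 3)
4: left child of 12 (depth 2)
67: left child of 75 (depth 4)
61: right child of 59 (depth 5)
9: right child of 4 (depth 3)
33: left child of 34 (depth 4)
28: left child of 33 (depth 5)
37: right child of 34 (depth 4)
90: right child of 86 (depth 3)
36: left child of 37 (depth 5)
68: right child of 67 (depth 5)
7: left child of 9 (depth 4)
1: left child of 4 (depth 3)
17: left child of 28 (depth 6)

The deepest node is 17 at depth 6.

6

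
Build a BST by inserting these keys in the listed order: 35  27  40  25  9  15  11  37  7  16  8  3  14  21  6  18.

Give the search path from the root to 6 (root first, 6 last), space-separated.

35 27 25 9 7 3 6

Insert 35: tree is empty, so 35 becomes the root.
Insert 27: 27 < 35 → go left. Place as left child of 35.
Insert 40: 40 > 35 → go right. Place as right child of 35.
Insert 25: 25 < 35 → go left; 25 < 27 → go left. Place as left child of 27.
Insert 9: 9 < 35 → go left; 9 < 27 → go left; 9 < 25 → go left. Place as left child of 25.
Insert 15: 15 < 35 → go left; 15 < 27 → go left; 15 < 25 → go left; 15 > 9 → go right. Place as right child of 9.
Insert 11: 11 < 35 → go left; 11 < 27 → go left; 11 < 25 → go left; 11 > 9 → go right; 11 < 15 → go left. Place as left child of 15.
Insert 37: 37 > 35 → go right; 37 < 40 → go left. Place as left child of 40.
Insert 7: 7 < 35 → go left; 7 < 27 → go left; 7 < 25 → go left; 7 < 9 → go left. Place as left child of 9.
Insert 16: 16 < 35 → go left; 16 < 27 → go left; 16 < 25 → go left; 16 > 9 → go right; 16 > 15 → go right. Place as right child of 15.
Insert 8: 8 < 35 → go left; 8 < 27 → go left; 8 < 25 → go left; 8 < 9 → go left; 8 > 7 → go right. Place as right child of 7.
Insert 3: 3 < 35 → go left; 3 < 27 → go left; 3 < 25 → go left; 3 < 9 → go left; 3 < 7 → go left. Place as left child of 7.
Insert 14: 14 < 35 → go left; 14 < 27 → go left; 14 < 25 → go left; 14 > 9 → go right; 14 < 15 → go left; 14 > 11 → go right. Place as right child of 11.
Insert 21: 21 < 35 → go left; 21 < 27 → go left; 21 < 25 → go left; 21 > 9 → go right; 21 > 15 → go right; 21 > 16 → go right. Place as right child of 16.
Insert 6: 6 < 35 → go left; 6 < 27 → go left; 6 < 25 → go left; 6 < 9 → go left; 6 < 7 → go left; 6 > 3 → go right. Place as right child of 3.
Insert 18: 18 < 35 → go left; 18 < 27 → go left; 18 < 25 → go left; 18 > 9 → go right; 18 > 15 → go right; 18 > 16 → go right; 18 < 21 → go left. Place as left child of 21.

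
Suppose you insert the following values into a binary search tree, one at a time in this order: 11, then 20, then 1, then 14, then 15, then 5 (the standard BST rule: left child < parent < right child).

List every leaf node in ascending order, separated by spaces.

5 15

Insert 11: tree is empty, so 11 becomes the root.
Insert 20: 20 > 11 → go right. Place as right child of 11.
Insert 1: 1 < 11 → go left. Place as left child of 11.
Insert 14: 14 > 11 → go right; 14 < 20 → go left. Place as left child of 20.
Insert 15: 15 > 11 → go right; 15 < 20 → go left; 15 > 14 → go right. Place as right child of 14.
Insert 5: 5 < 11 → go left; 5 > 1 → go right. Place as right child of 1.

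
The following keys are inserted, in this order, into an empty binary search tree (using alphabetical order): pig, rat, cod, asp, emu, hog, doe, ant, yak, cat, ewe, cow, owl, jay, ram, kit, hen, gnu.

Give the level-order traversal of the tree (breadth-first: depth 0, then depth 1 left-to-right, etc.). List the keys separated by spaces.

Insert pig: tree is empty, so pig becomes the root.
Insert rat: rat > pig → go right. Place as right child of pig.
Insert cod: cod < pig → go left. Place as left child of pig.
Insert asp: asp < pig → go left; asp < cod → go left. Place as left child of cod.
Insert emu: emu < pig → go left; emu > cod → go right. Place as right child of cod.
Insert hog: hog < pig → go left; hog > cod → go right; hog > emu → go right. Place as right child of emu.
Insert doe: doe < pig → go left; doe > cod → go right; doe < emu → go left. Place as left child of emu.
Insert ant: ant < pig → go left; ant < cod → go left; ant < asp → go left. Place as left child of asp.
Insert yak: yak > pig → go right; yak > rat → go right. Place as right child of rat.
Insert cat: cat < pig → go left; cat < cod → go left; cat > asp → go right. Place as right child of asp.
Insert ewe: ewe < pig → go left; ewe > cod → go right; ewe > emu → go right; ewe < hog → go left. Place as left child of hog.
Insert cow: cow < pig → go left; cow > cod → go right; cow < emu → go left; cow < doe → go left. Place as left child of doe.
Insert owl: owl < pig → go left; owl > cod → go right; owl > emu → go right; owl > hog → go right. Place as right child of hog.
Insert jay: jay < pig → go left; jay > cod → go right; jay > emu → go right; jay > hog → go right; jay < owl → go left. Place as left child of owl.
Insert ram: ram > pig → go right; ram < rat → go left. Place as left child of rat.
Insert kit: kit < pig → go left; kit > cod → go right; kit > emu → go right; kit > hog → go right; kit < owl → go left; kit > jay → go right. Place as right child of jay.
Insert hen: hen < pig → go left; hen > cod → go right; hen > emu → go right; hen < hog → go left; hen > ewe → go right. Place as right child of ewe.
Insert gnu: gnu < pig → go left; gnu > cod → go right; gnu > emu → go right; gnu < hog → go left; gnu > ewe → go right; gnu < hen → go left. Place as left child of hen.

pig cod rat asp emu ram yak ant cat doe hog cow ewe owl hen jay gnu kit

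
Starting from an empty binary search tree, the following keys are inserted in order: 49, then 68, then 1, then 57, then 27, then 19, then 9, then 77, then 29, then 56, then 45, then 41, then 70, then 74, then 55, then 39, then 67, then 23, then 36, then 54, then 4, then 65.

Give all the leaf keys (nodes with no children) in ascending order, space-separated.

4 23 36 54 65 74

Insert 49: tree is empty, so 49 becomes the root.
Insert 68: 68 > 49 → go right. Place as right child of 49.
Insert 1: 1 < 49 → go left. Place as left child of 49.
Insert 57: 57 > 49 → go right; 57 < 68 → go left. Place as left child of 68.
Insert 27: 27 < 49 → go left; 27 > 1 → go right. Place as right child of 1.
Insert 19: 19 < 49 → go left; 19 > 1 → go right; 19 < 27 → go left. Place as left child of 27.
Insert 9: 9 < 49 → go left; 9 > 1 → go right; 9 < 27 → go left; 9 < 19 → go left. Place as left child of 19.
Insert 77: 77 > 49 → go right; 77 > 68 → go right. Place as right child of 68.
Insert 29: 29 < 49 → go left; 29 > 1 → go right; 29 > 27 → go right. Place as right child of 27.
Insert 56: 56 > 49 → go right; 56 < 68 → go left; 56 < 57 → go left. Place as left child of 57.
Insert 45: 45 < 49 → go left; 45 > 1 → go right; 45 > 27 → go right; 45 > 29 → go right. Place as right child of 29.
Insert 41: 41 < 49 → go left; 41 > 1 → go right; 41 > 27 → go right; 41 > 29 → go right; 41 < 45 → go left. Place as left child of 45.
Insert 70: 70 > 49 → go right; 70 > 68 → go right; 70 < 77 → go left. Place as left child of 77.
Insert 74: 74 > 49 → go right; 74 > 68 → go right; 74 < 77 → go left; 74 > 70 → go right. Place as right child of 70.
Insert 55: 55 > 49 → go right; 55 < 68 → go left; 55 < 57 → go left; 55 < 56 → go left. Place as left child of 56.
Insert 39: 39 < 49 → go left; 39 > 1 → go right; 39 > 27 → go right; 39 > 29 → go right; 39 < 45 → go left; 39 < 41 → go left. Place as left child of 41.
Insert 67: 67 > 49 → go right; 67 < 68 → go left; 67 > 57 → go right. Place as right child of 57.
Insert 23: 23 < 49 → go left; 23 > 1 → go right; 23 < 27 → go left; 23 > 19 → go right. Place as right child of 19.
Insert 36: 36 < 49 → go left; 36 > 1 → go right; 36 > 27 → go right; 36 > 29 → go right; 36 < 45 → go left; 36 < 41 → go left; 36 < 39 → go left. Place as left child of 39.
Insert 54: 54 > 49 → go right; 54 < 68 → go left; 54 < 57 → go left; 54 < 56 → go left; 54 < 55 → go left. Place as left child of 55.
Insert 4: 4 < 49 → go left; 4 > 1 → go right; 4 < 27 → go left; 4 < 19 → go left; 4 < 9 → go left. Place as left child of 9.
Insert 65: 65 > 49 → go right; 65 < 68 → go left; 65 > 57 → go right; 65 < 67 → go left. Place as left child of 67.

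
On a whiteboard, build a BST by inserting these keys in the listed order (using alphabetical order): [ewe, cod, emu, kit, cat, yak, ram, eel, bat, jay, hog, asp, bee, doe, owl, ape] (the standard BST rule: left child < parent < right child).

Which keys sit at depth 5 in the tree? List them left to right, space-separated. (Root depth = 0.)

ape

Insert ewe: tree is empty, so ewe becomes the root.
Insert cod: cod < ewe → go left. Place as left child of ewe.
Insert emu: emu < ewe → go left; emu > cod → go right. Place as right child of cod.
Insert kit: kit > ewe → go right. Place as right child of ewe.
Insert cat: cat < ewe → go left; cat < cod → go left. Place as left child of cod.
Insert yak: yak > ewe → go right; yak > kit → go right. Place as right child of kit.
Insert ram: ram > ewe → go right; ram > kit → go right; ram < yak → go left. Place as left child of yak.
Insert eel: eel < ewe → go left; eel > cod → go right; eel < emu → go left. Place as left child of emu.
Insert bat: bat < ewe → go left; bat < cod → go left; bat < cat → go left. Place as left child of cat.
Insert jay: jay > ewe → go right; jay < kit → go left. Place as left child of kit.
Insert hog: hog > ewe → go right; hog < kit → go left; hog < jay → go left. Place as left child of jay.
Insert asp: asp < ewe → go left; asp < cod → go left; asp < cat → go left; asp < bat → go left. Place as left child of bat.
Insert bee: bee < ewe → go left; bee < cod → go left; bee < cat → go left; bee > bat → go right. Place as right child of bat.
Insert doe: doe < ewe → go left; doe > cod → go right; doe < emu → go left; doe < eel → go left. Place as left child of eel.
Insert owl: owl > ewe → go right; owl > kit → go right; owl < yak → go left; owl < ram → go left. Place as left child of ram.
Insert ape: ape < ewe → go left; ape < cod → go left; ape < cat → go left; ape < bat → go left; ape < asp → go left. Place as left child of asp.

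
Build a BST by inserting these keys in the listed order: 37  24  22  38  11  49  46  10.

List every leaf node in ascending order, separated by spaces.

37: root
24: left child of 37 (depth 1)
22: left child of 24 (depth 2)
38: right child of 37 (depth 1)
11: left child of 22 (depth 3)
49: right child of 38 (depth 2)
46: left child of 49 (depth 3)
10: left child of 11 (depth 4)

10 46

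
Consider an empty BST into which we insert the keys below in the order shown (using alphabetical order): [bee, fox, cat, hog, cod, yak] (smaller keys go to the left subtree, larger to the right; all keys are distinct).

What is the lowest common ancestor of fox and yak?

fox

Resulting structure (node: left, right):
  bee: L=–, R=fox
  fox: L=cat, R=hog
  cat: L=–, R=cod
  hog: L=–, R=yak
  cod: L=–, R=–
  yak: L=–, R=–

Path to fox: bee → fox
Path to yak: bee → fox → hog → yak
fox lies on both paths and is an ancestor of the other node.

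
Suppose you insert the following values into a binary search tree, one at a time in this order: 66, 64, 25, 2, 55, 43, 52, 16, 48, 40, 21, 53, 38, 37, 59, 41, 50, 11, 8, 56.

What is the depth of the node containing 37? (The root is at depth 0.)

7

Insert 66: tree is empty, so 66 becomes the root.
Insert 64: 64 < 66 → go left. Place as left child of 66.
Insert 25: 25 < 66 → go left; 25 < 64 → go left. Place as left child of 64.
Insert 2: 2 < 66 → go left; 2 < 64 → go left; 2 < 25 → go left. Place as left child of 25.
Insert 55: 55 < 66 → go left; 55 < 64 → go left; 55 > 25 → go right. Place as right child of 25.
Insert 43: 43 < 66 → go left; 43 < 64 → go left; 43 > 25 → go right; 43 < 55 → go left. Place as left child of 55.
Insert 52: 52 < 66 → go left; 52 < 64 → go left; 52 > 25 → go right; 52 < 55 → go left; 52 > 43 → go right. Place as right child of 43.
Insert 16: 16 < 66 → go left; 16 < 64 → go left; 16 < 25 → go left; 16 > 2 → go right. Place as right child of 2.
Insert 48: 48 < 66 → go left; 48 < 64 → go left; 48 > 25 → go right; 48 < 55 → go left; 48 > 43 → go right; 48 < 52 → go left. Place as left child of 52.
Insert 40: 40 < 66 → go left; 40 < 64 → go left; 40 > 25 → go right; 40 < 55 → go left; 40 < 43 → go left. Place as left child of 43.
Insert 21: 21 < 66 → go left; 21 < 64 → go left; 21 < 25 → go left; 21 > 2 → go right; 21 > 16 → go right. Place as right child of 16.
Insert 53: 53 < 66 → go left; 53 < 64 → go left; 53 > 25 → go right; 53 < 55 → go left; 53 > 43 → go right; 53 > 52 → go right. Place as right child of 52.
Insert 38: 38 < 66 → go left; 38 < 64 → go left; 38 > 25 → go right; 38 < 55 → go left; 38 < 43 → go left; 38 < 40 → go left. Place as left child of 40.
Insert 37: 37 < 66 → go left; 37 < 64 → go left; 37 > 25 → go right; 37 < 55 → go left; 37 < 43 → go left; 37 < 40 → go left; 37 < 38 → go left. Place as left child of 38.
Insert 59: 59 < 66 → go left; 59 < 64 → go left; 59 > 25 → go right; 59 > 55 → go right. Place as right child of 55.
Insert 41: 41 < 66 → go left; 41 < 64 → go left; 41 > 25 → go right; 41 < 55 → go left; 41 < 43 → go left; 41 > 40 → go right. Place as right child of 40.
Insert 50: 50 < 66 → go left; 50 < 64 → go left; 50 > 25 → go right; 50 < 55 → go left; 50 > 43 → go right; 50 < 52 → go left; 50 > 48 → go right. Place as right child of 48.
Insert 11: 11 < 66 → go left; 11 < 64 → go left; 11 < 25 → go left; 11 > 2 → go right; 11 < 16 → go left. Place as left child of 16.
Insert 8: 8 < 66 → go left; 8 < 64 → go left; 8 < 25 → go left; 8 > 2 → go right; 8 < 16 → go left; 8 < 11 → go left. Place as left child of 11.
Insert 56: 56 < 66 → go left; 56 < 64 → go left; 56 > 25 → go right; 56 > 55 → go right; 56 < 59 → go left. Place as left child of 59.

Path to 37: 66 → 64 → 25 → 55 → 43 → 40 → 38 → 37, which is 7 edges.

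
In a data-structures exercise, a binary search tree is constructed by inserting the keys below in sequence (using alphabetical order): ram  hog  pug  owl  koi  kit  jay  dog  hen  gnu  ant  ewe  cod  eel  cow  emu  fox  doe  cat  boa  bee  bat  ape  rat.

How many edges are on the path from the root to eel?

ram: root
hog: left child of ram (depth 1)
pug: right child of hog (depth 2)
owl: left child of pug (depth 3)
koi: left child of owl (depth 4)
kit: left child of koi (depth 5)
jay: left child of kit (depth 6)
dog: left child of hog (depth 2)
hen: right child of dog (depth 3)
gnu: left child of hen (depth 4)
ant: left child of dog (depth 3)
ewe: left child of gnu (depth 5)
cod: right child of ant (depth 4)
eel: left child of ewe (depth 6)
cow: right child of cod (depth 5)
emu: right child of eel (depth 7)
fox: right child of ewe (depth 6)
doe: right child of cow (depth 6)
cat: left child of cod (depth 5)
boa: left child of cat (depth 6)
bee: left child of boa (depth 7)
bat: left child of bee (depth 8)
ape: left child of bat (depth 9)
rat: right child of ram (depth 1)

Path to eel: ram → hog → dog → hen → gnu → ewe → eel, which is 6 edges.

6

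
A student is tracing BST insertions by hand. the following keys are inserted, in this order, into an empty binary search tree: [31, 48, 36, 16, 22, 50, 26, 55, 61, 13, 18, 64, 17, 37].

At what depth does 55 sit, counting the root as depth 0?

31: root
48: right child of 31 (depth 1)
36: left child of 48 (depth 2)
16: left child of 31 (depth 1)
22: right child of 16 (depth 2)
50: right child of 48 (depth 2)
26: right child of 22 (depth 3)
55: right child of 50 (depth 3)
61: right child of 55 (depth 4)
13: left child of 16 (depth 2)
18: left child of 22 (depth 3)
64: right child of 61 (depth 5)
17: left child of 18 (depth 4)
37: right child of 36 (depth 3)

Path to 55: 31 → 48 → 50 → 55, which is 3 edges.

3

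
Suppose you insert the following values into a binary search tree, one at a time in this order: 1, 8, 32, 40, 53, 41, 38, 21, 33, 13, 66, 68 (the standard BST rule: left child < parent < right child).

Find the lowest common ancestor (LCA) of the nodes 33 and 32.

1: root
8: right child of 1 (depth 1)
32: right child of 8 (depth 2)
40: right child of 32 (depth 3)
53: right child of 40 (depth 4)
41: left child of 53 (depth 5)
38: left child of 40 (depth 4)
21: left child of 32 (depth 3)
33: left child of 38 (depth 5)
13: left child of 21 (depth 4)
66: right child of 53 (depth 5)
68: right child of 66 (depth 6)

Path to 33: 1 → 8 → 32 → 40 → 38 → 33
Path to 32: 1 → 8 → 32
32 lies on both paths and is an ancestor of the other node.

32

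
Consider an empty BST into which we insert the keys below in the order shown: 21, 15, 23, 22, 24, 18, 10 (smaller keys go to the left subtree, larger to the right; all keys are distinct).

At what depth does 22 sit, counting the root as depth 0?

Insert 21: tree is empty, so 21 becomes the root.
Insert 15: 15 < 21 → go left. Place as left child of 21.
Insert 23: 23 > 21 → go right. Place as right child of 21.
Insert 22: 22 > 21 → go right; 22 < 23 → go left. Place as left child of 23.
Insert 24: 24 > 21 → go right; 24 > 23 → go right. Place as right child of 23.
Insert 18: 18 < 21 → go left; 18 > 15 → go right. Place as right child of 15.
Insert 10: 10 < 21 → go left; 10 < 15 → go left. Place as left child of 15.

Path to 22: 21 → 23 → 22, which is 2 edges.

2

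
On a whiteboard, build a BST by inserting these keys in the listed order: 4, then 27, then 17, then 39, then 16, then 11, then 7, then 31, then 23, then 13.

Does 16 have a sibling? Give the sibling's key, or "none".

23

Insert 4: tree is empty, so 4 becomes the root.
Insert 27: 27 > 4 → go right. Place as right child of 4.
Insert 17: 17 > 4 → go right; 17 < 27 → go left. Place as left child of 27.
Insert 39: 39 > 4 → go right; 39 > 27 → go right. Place as right child of 27.
Insert 16: 16 > 4 → go right; 16 < 27 → go left; 16 < 17 → go left. Place as left child of 17.
Insert 11: 11 > 4 → go right; 11 < 27 → go left; 11 < 17 → go left; 11 < 16 → go left. Place as left child of 16.
Insert 7: 7 > 4 → go right; 7 < 27 → go left; 7 < 17 → go left; 7 < 16 → go left; 7 < 11 → go left. Place as left child of 11.
Insert 31: 31 > 4 → go right; 31 > 27 → go right; 31 < 39 → go left. Place as left child of 39.
Insert 23: 23 > 4 → go right; 23 < 27 → go left; 23 > 17 → go right. Place as right child of 17.
Insert 13: 13 > 4 → go right; 13 < 27 → go left; 13 < 17 → go left; 13 < 16 → go left; 13 > 11 → go right. Place as right child of 11.

16's parent is 17; the other child of 17 is 23.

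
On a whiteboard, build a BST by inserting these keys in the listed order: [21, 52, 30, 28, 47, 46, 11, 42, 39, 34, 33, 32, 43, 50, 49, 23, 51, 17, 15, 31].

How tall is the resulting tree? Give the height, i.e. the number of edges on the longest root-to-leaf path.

21: root
52: right child of 21 (depth 1)
30: left child of 52 (depth 2)
28: left child of 30 (depth 3)
47: right child of 30 (depth 3)
46: left child of 47 (depth 4)
11: left child of 21 (depth 1)
42: left child of 46 (depth 5)
39: left child of 42 (depth 6)
34: left child of 39 (depth 7)
33: left child of 34 (depth 8)
32: left child of 33 (depth 9)
43: right child of 42 (depth 6)
50: right child of 47 (depth 4)
49: left child of 50 (depth 5)
23: left child of 28 (depth 4)
51: right child of 50 (depth 5)
17: right child of 11 (depth 2)
15: left child of 17 (depth 3)
31: left child of 32 (depth 10)

The deepest node is 31 at depth 10.

10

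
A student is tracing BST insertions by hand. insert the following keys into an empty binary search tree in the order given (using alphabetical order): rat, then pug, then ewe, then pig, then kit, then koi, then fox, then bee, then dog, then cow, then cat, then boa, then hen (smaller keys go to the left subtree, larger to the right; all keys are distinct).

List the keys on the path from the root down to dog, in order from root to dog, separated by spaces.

rat pug ewe bee dog

Insert rat: tree is empty, so rat becomes the root.
Insert pug: pug < rat → go left. Place as left child of rat.
Insert ewe: ewe < rat → go left; ewe < pug → go left. Place as left child of pug.
Insert pig: pig < rat → go left; pig < pug → go left; pig > ewe → go right. Place as right child of ewe.
Insert kit: kit < rat → go left; kit < pug → go left; kit > ewe → go right; kit < pig → go left. Place as left child of pig.
Insert koi: koi < rat → go left; koi < pug → go left; koi > ewe → go right; koi < pig → go left; koi > kit → go right. Place as right child of kit.
Insert fox: fox < rat → go left; fox < pug → go left; fox > ewe → go right; fox < pig → go left; fox < kit → go left. Place as left child of kit.
Insert bee: bee < rat → go left; bee < pug → go left; bee < ewe → go left. Place as left child of ewe.
Insert dog: dog < rat → go left; dog < pug → go left; dog < ewe → go left; dog > bee → go right. Place as right child of bee.
Insert cow: cow < rat → go left; cow < pug → go left; cow < ewe → go left; cow > bee → go right; cow < dog → go left. Place as left child of dog.
Insert cat: cat < rat → go left; cat < pug → go left; cat < ewe → go left; cat > bee → go right; cat < dog → go left; cat < cow → go left. Place as left child of cow.
Insert boa: boa < rat → go left; boa < pug → go left; boa < ewe → go left; boa > bee → go right; boa < dog → go left; boa < cow → go left; boa < cat → go left. Place as left child of cat.
Insert hen: hen < rat → go left; hen < pug → go left; hen > ewe → go right; hen < pig → go left; hen < kit → go left; hen > fox → go right. Place as right child of fox.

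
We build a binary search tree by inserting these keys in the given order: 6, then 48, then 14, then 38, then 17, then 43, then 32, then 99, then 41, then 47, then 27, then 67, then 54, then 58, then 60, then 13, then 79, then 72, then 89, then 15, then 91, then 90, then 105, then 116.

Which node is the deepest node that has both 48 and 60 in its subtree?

48

Resulting structure (node: left, right):
  6: L=–, R=48
  48: L=14, R=99
  14: L=13, R=38
  38: L=17, R=43
  17: L=15, R=32
  43: L=41, R=47
  32: L=27, R=–
  99: L=67, R=105
  41: L=–, R=–
  47: L=–, R=–
  27: L=–, R=–
  67: L=54, R=79
  54: L=–, R=58
  58: L=–, R=60
  60: L=–, R=–
  13: L=–, R=–
  79: L=72, R=89
  72: L=–, R=–
  89: L=–, R=91
  15: L=–, R=–
  91: L=90, R=–
  90: L=–, R=–
  105: L=–, R=116
  116: L=–, R=–

Path to 48: 6 → 48
Path to 60: 6 → 48 → 99 → 67 → 54 → 58 → 60
48 lies on both paths and is an ancestor of the other node.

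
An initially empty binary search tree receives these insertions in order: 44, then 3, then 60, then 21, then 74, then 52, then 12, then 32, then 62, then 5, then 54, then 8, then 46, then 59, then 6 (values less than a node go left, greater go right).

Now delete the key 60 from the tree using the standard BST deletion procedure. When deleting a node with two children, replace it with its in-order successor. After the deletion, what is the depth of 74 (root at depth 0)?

2

44: root
3: left child of 44 (depth 1)
60: right child of 44 (depth 1)
21: right child of 3 (depth 2)
74: right child of 60 (depth 2)
52: left child of 60 (depth 2)
12: left child of 21 (depth 3)
32: right child of 21 (depth 3)
62: left child of 74 (depth 3)
5: left child of 12 (depth 4)
54: right child of 52 (depth 3)
8: right child of 5 (depth 5)
46: left child of 52 (depth 3)
59: right child of 54 (depth 4)
6: left child of 8 (depth 6)

Delete 60 (two children — replace with in-order successor).
After deletion, path to 74: 44 → 62 → 74.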